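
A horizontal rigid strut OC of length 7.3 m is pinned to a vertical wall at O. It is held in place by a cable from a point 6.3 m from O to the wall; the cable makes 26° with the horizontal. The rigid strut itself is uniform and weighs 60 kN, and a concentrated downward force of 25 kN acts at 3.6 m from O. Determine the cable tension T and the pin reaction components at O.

ΣM about O: T·sin26°·6.3 − 60·3.65 − 25·3.6 = 0 → T = 309/(6.3·0.438371) = 111.886 ≈ 111.9 kN.
ΣF_x = 0: O_x − T·cos26° = 0 → O_x = 111.886 × 0.898794 = 100.6 kN.
ΣF_y = 0: O_y + T·sin26° − 60 − 25 = 0 → O_y = 85 − 111.886 × 0.438371 = 35.95 kN.

T = 111.9 kN, O_x = 100.6 kN, O_y = 35.95 kN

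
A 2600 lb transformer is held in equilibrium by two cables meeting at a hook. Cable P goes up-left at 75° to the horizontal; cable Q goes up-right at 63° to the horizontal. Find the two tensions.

T_P = 1764 lb, T_Q = 1006 lb

ΣF_x = 0: −T_P·cos75° + T_Q·cos63° = 0 → T_Q = 0.570098·T_P.
ΣF_y = 0: T_P·sin75° + T_Q·sin63° = 2600.
Substitute: T_P·(0.965926 + 0.570098·0.891007) = 2600 → T_P = 1764.04 ≈ 1764 lb.
Then T_Q = 0.570098 × 1764.04 = 1006 lb.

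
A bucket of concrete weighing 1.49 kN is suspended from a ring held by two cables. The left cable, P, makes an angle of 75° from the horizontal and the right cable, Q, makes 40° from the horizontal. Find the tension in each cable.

T_P = 1.259 kN, T_Q = 0.4255 kN

ΣF_x = 0: −T_P·cos75° + T_Q·cos40° = 0 → T_Q = 0.337864·T_P.
ΣF_y = 0: T_P·sin75° + T_Q·sin40° = 1.49.
Substitute: T_P·(0.965926 + 0.337864·0.642788) = 1.49 → T_P = 1.2594 ≈ 1.259 kN.
Then T_Q = 0.337864 × 1.2594 = 0.4255 kN.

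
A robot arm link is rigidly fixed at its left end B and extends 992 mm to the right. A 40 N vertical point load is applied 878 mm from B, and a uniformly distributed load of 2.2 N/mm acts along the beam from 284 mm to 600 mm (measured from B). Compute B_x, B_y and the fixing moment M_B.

B_x = 0, B_y = 735.2 N, M_B = 342400 N·mm

Resultant of the distributed load: 2.2 × 316 = 695.2 N at 442 mm from B.
ΣF_x = 0: B_x = 0.
ΣF_y = 0: B_y − 40 − 2.2·316 = 0 → B_y = 735.2 N.
ΣM about B: M_B − 40·878 − (2.2·316)·442 = 0 → M_B = 342400 N·mm.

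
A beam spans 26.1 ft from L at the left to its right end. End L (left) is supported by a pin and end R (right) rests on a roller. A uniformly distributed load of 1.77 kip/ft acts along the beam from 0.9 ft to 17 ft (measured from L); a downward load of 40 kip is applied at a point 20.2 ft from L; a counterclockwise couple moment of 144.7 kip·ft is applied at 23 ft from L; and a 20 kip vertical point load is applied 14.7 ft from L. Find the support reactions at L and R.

L_x = 0, L_y = 42.05 kip, R_y = 46.45 kip

Resultant of the distributed load: 1.77 × 16.1 = 28.497 kip at 8.95 ft from L.
Taking moments about L: R_y·26.1 − (1.77·16.1)·8.95 − 40·20.2 + 144.7 − 20·14.7 = 0 → R_y = 1212.34815/26.1 = 46.4501 ≈ 46.45 kip.
ΣF_y = 0: L_y + 46.4501 − 1.77·16.1 − 40 − 20 = 0 → L_y = 42.05 kip.
ΣF_x = 0: no horizontal applied forces, so L_x = 0.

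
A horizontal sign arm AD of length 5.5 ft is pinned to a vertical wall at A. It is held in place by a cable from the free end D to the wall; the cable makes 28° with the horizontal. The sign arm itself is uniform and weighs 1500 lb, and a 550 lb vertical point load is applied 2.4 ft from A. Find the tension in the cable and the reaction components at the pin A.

T = 2109 lb, A_x = 1862 lb, A_y = 1060 lb

ΣM about A: T·sin28°·5.5 − 1500·2.75 − 550·2.4 = 0 → T = 5445/(5.5·0.469472) = 2108.75 ≈ 2109 lb.
ΣF_x = 0: A_x − T·cos28° = 0 → A_x = 2108.75 × 0.882948 = 1862 lb.
ΣF_y = 0: A_y + T·sin28° − 1500 − 550 = 0 → A_y = 2050 − 2108.75 × 0.469472 = 1060 lb.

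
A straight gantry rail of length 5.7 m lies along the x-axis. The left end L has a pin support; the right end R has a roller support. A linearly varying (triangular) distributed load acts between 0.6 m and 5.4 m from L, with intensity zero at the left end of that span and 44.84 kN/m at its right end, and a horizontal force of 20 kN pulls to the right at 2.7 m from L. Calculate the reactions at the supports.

L_x = -20.00 kN, L_y = 35.87 kN, R_y = 71.74 kN

Resultant of the triangular load: ½ × 44.84 × 4.8 = 107.616 kN, acting at 3.8 m from L (one-third of the span from the peak).
ΣM about L: R_y·5.7 − (½·44.84·4.8)·3.8 = 0 → R_y = 408.9408/5.7 = 71.744 ≈ 71.74 kN.
ΣF_y = 0: L_y + 71.744 − ½·44.84·4.8 = 0 → L_y = 35.87 kN.
ΣF_x = 0: L_x + 20 = 0 → L_x = -20.00 kN.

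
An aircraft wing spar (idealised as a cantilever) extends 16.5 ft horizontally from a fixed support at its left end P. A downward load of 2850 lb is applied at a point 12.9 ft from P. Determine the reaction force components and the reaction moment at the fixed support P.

ΣF_x = 0: P_x = 0.
ΣF_y = 0: P_y − 2850 = 0 → P_y = 2850 lb.
ΣM about P: M_P − 2850·12.9 = 0 → M_P = 36760 lb·ft.

P_x = 0, P_y = 2850 lb, M_P = 36760 lb·ft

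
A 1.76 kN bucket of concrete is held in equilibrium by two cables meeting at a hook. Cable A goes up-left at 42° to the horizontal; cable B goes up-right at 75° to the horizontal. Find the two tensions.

ΣF_x = 0: −T_A·cos42° + T_B·cos75° = 0 → T_B = 2.87129·T_A.
ΣF_y = 0: T_A·sin42° + T_B·sin75° = 1.76.
Substitute: T_A·(0.669131 + 2.87129·0.965926) = 1.76 → T_A = 0.511244 ≈ 0.5112 kN.
Then T_B = 2.87129 × 0.511244 = 1.468 kN.

T_A = 0.5112 kN, T_B = 1.468 kN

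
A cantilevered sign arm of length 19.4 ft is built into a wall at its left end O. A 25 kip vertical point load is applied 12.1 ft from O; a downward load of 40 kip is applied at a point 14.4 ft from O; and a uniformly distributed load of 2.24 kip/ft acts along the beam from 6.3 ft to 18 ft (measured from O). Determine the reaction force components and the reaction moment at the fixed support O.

Resultant of the distributed load: 2.24 × 11.7 = 26.208 kip at 12.15 ft from O.
ΣF_x = 0: O_x = 0.
ΣF_y = 0: O_y − 25 − 40 − 2.24·11.7 = 0 → O_y = 91.21 kip.
ΣM about O: M_O − 25·12.1 − 40·14.4 − (2.24·11.7)·12.15 = 0 → M_O = 1197 kip·ft.

O_x = 0, O_y = 91.21 kip, M_O = 1197 kip·ft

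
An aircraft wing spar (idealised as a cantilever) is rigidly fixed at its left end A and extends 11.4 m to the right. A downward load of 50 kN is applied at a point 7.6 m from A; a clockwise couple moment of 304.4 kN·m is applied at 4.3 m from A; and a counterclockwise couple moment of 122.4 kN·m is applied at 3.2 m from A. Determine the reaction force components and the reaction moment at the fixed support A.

ΣF_x = 0: A_x = 0.
ΣF_y = 0: A_y − 50 = 0 → A_y = 50.00 kN.
ΣM about A: M_A − 50·7.6 − 304.4 + 122.4 = 0 → M_A = 562.0 kN·m.

A_x = 0, A_y = 50.00 kN, M_A = 562.0 kN·m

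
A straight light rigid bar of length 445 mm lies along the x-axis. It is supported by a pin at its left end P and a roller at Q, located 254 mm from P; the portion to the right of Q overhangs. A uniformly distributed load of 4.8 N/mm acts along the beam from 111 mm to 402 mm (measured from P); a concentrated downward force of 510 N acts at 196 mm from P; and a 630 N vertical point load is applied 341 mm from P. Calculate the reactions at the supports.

P_x = 0, P_y = -113.1 N, Q_y = 2650 N

Resultant of the distributed load: 4.8 × 291 = 1396.8 N at 256.5 mm from P.
Moments about P: Q_y·254 − (4.8·291)·256.5 − 510·196 − 630·341 = 0 → Q_y = 673069.2/254 = 2649.88 ≈ 2650 N.
ΣF_y = 0: P_y + 2649.88 − 4.8·291 − 510 − 630 = 0 → P_y = -113.1 N.
ΣF_x = 0: no horizontal applied forces, so P_x = 0.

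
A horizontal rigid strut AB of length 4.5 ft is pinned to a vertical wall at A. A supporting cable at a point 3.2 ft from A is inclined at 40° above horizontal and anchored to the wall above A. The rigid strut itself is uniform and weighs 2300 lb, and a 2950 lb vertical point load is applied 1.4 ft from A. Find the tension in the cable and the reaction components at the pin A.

T = 4524 lb, A_x = 3465 lb, A_y = 2342 lb

ΣM about A: T·sin40°·3.2 − 2300·2.25 − 2950·1.4 = 0 → T = 9305/(3.2·0.642788) = 4523.75 ≈ 4524 lb.
ΣF_x = 0: A_x − T·cos40° = 0 → A_x = 4523.75 × 0.766044 = 3465 lb.
ΣF_y = 0: A_y + T·sin40° − 2300 − 2950 = 0 → A_y = 5250 − 4523.75 × 0.642788 = 2342 lb.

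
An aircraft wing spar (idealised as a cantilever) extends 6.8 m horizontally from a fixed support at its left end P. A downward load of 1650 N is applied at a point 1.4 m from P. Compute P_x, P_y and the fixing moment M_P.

P_x = 0, P_y = 1650 N, M_P = 2310 N·m

ΣF_x = 0: P_x = 0.
ΣF_y = 0: P_y − 1650 = 0 → P_y = 1650 N.
ΣM about P: M_P − 1650·1.4 = 0 → M_P = 2310 N·m.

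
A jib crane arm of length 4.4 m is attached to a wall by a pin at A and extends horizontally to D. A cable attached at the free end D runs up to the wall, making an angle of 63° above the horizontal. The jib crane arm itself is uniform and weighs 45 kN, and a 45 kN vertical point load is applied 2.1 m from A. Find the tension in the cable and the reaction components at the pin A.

ΣM about A: T·sin63°·4.4 − 45·2.2 − 45·2.1 = 0 → T = 193.5/(4.4·0.891007) = 49.3568 ≈ 49.36 kN.
ΣF_x = 0: A_x − T·cos63° = 0 → A_x = 49.3568 × 0.45399 = 22.41 kN.
ΣF_y = 0: A_y + T·sin63° − 45 − 45 = 0 → A_y = 90 − 49.3568 × 0.891007 = 46.02 kN.

T = 49.36 kN, A_x = 22.41 kN, A_y = 46.02 kN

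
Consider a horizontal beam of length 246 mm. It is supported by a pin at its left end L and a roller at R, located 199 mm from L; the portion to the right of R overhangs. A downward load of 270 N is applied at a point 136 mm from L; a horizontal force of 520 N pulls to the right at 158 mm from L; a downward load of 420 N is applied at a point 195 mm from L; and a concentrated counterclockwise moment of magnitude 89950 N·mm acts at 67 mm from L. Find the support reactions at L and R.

Taking moments about L: R_y·199 − 270·136 − 420·195 + 89950 = 0 → R_y = 28670/199 = 144.07 ≈ 144.1 N.
ΣF_y = 0: L_y + 144.07 − 270 − 420 = 0 → L_y = 545.9 N.
ΣF_x = 0: L_x + 520 = 0 → L_x = -520.0 N.

L_x = -520.0 N, L_y = 545.9 N, R_y = 144.1 N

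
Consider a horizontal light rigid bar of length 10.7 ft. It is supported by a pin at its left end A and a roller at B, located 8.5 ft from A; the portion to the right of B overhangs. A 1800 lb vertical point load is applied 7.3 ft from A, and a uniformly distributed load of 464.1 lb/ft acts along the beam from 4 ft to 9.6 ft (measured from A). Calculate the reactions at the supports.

A_x = 0, A_y = 773.9 lb, B_y = 3625 lb

Resultant of the distributed load: 464.1 × 5.6 = 2598.96 lb at 6.8 ft from A.
Taking moments about A: B_y·8.5 − 1800·7.3 − (464.1·5.6)·6.8 = 0 → B_y = 30812.928/8.5 = 3625.05 ≈ 3625 lb.
ΣF_y = 0: A_y + 3625.05 − 1800 − 464.1·5.6 = 0 → A_y = 773.9 lb.
ΣF_x = 0: no horizontal applied forces, so A_x = 0.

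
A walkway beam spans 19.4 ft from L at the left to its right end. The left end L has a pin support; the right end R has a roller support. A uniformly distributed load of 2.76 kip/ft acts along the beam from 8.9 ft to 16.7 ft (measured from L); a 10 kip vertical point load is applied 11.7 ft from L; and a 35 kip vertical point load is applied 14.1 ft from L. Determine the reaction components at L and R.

L_x = 0, L_y = 20.85 kip, R_y = 45.67 kip

Resultant of the distributed load: 2.76 × 7.8 = 21.528 kip at 12.8 ft from L.
ΣM about L: R_y·19.4 − (2.76·7.8)·12.8 − 10·11.7 − 35·14.1 = 0 → R_y = 886.0584/19.4 = 45.6731 ≈ 45.67 kip.
ΣF_y = 0: L_y + 45.6731 − 2.76·7.8 − 10 − 35 = 0 → L_y = 20.85 kip.
ΣF_x = 0: no horizontal applied forces, so L_x = 0.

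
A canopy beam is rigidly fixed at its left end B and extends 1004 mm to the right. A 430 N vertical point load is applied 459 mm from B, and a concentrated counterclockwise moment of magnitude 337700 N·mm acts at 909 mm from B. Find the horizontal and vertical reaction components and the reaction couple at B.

B_x = 0, B_y = 430.0 N, M_B = -140300 N·mm

ΣF_x = 0: B_x = 0.
ΣF_y = 0: B_y − 430 = 0 → B_y = 430.0 N.
ΣM about B: M_B − 430·459 + 337700 = 0 → M_B = -140300 N·mm.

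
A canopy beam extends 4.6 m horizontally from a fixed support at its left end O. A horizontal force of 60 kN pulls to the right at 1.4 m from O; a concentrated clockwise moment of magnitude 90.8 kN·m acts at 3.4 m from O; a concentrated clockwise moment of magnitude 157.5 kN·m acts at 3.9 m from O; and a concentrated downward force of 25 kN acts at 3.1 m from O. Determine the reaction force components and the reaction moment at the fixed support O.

ΣF_x = 0: O_x + 60 = 0 → O_x = -60.00 kN.
ΣF_y = 0: O_y − 25 = 0 → O_y = 25.00 kN.
ΣM about O: M_O − 90.8 − 157.5 − 25·3.1 = 0 → M_O = 325.8 kN·m.

O_x = -60.00 kN, O_y = 25.00 kN, M_O = 325.8 kN·m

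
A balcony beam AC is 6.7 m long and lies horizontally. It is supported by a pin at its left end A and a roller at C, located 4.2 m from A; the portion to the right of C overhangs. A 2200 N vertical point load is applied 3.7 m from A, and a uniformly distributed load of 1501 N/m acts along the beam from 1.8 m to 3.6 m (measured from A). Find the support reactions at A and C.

A_x = 0, A_y = 1227 N, C_y = 3675 N

Resultant of the distributed load: 1501 × 1.8 = 2701.8 N at 2.7 m from A.
Moments about A: C_y·4.2 − 2200·3.7 − (1501·1.8)·2.7 = 0 → C_y = 15434.86/4.2 = 3674.97 ≈ 3675 N.
ΣF_y = 0: A_y + 3674.97 − 2200 − 1501·1.8 = 0 → A_y = 1227 N.
ΣF_x = 0: no horizontal applied forces, so A_x = 0.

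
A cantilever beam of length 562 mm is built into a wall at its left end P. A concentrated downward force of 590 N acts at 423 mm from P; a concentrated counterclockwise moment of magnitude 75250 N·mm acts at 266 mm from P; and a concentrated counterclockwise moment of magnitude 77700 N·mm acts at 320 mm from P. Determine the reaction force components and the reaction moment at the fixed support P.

ΣF_x = 0: P_x = 0.
ΣF_y = 0: P_y − 590 = 0 → P_y = 590.0 N.
ΣM about P: M_P − 590·423 + 75250 + 77700 = 0 → M_P = 96620 N·mm.

P_x = 0, P_y = 590.0 N, M_P = 96620 N·mm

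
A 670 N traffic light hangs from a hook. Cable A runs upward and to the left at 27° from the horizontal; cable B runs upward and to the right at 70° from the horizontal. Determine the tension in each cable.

ΣF_x = 0: −T_A·cos27° + T_B·cos70° = 0 → T_B = 2.60513·T_A.
ΣF_y = 0: T_A·sin27° + T_B·sin70° = 670.
Substitute: T_A·(0.45399 + 2.60513·0.939693) = 670 → T_A = 230.874 ≈ 230.9 N.
Then T_B = 2.60513 × 230.874 = 601.5 N.

T_A = 230.9 N, T_B = 601.5 N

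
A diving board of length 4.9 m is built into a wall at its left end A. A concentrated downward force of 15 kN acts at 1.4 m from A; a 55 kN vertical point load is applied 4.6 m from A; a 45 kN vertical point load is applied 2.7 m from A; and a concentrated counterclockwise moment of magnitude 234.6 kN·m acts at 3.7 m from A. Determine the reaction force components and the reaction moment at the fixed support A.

ΣF_x = 0: A_x = 0.
ΣF_y = 0: A_y − 15 − 55 − 45 = 0 → A_y = 115.0 kN.
ΣM about A: M_A − 15·1.4 − 55·4.6 − 45·2.7 + 234.6 = 0 → M_A = 160.9 kN·m.

A_x = 0, A_y = 115.0 kN, M_A = 160.9 kN·m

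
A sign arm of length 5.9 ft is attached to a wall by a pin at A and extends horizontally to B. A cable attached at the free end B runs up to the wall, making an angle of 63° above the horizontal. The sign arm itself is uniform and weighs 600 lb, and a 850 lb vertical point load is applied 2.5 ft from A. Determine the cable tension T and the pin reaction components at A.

ΣM about A: T·sin63°·5.9 − 600·2.95 − 850·2.5 = 0 → T = 3895/(5.9·0.891007) = 740.925 ≈ 740.9 lb.
ΣF_x = 0: A_x − T·cos63° = 0 → A_x = 740.925 × 0.45399 = 336.4 lb.
ΣF_y = 0: A_y + T·sin63° − 600 − 850 = 0 → A_y = 1450 − 740.925 × 0.891007 = 789.8 lb.

T = 740.9 lb, A_x = 336.4 lb, A_y = 789.8 lb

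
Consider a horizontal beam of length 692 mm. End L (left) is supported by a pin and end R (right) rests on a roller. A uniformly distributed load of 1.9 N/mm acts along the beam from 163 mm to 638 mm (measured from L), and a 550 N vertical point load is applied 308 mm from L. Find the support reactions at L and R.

L_x = 0, L_y = 685.4 N, R_y = 767.1 N

Resultant of the distributed load: 1.9 × 475 = 902.5 N at 400.5 mm from L.
Taking moments about L: R_y·692 − (1.9·475)·400.5 − 550·308 = 0 → R_y = 530851.25/692 = 767.126 ≈ 767.1 N.
ΣF_y = 0: L_y + 767.126 − 1.9·475 − 550 = 0 → L_y = 685.4 N.
ΣF_x = 0: no horizontal applied forces, so L_x = 0.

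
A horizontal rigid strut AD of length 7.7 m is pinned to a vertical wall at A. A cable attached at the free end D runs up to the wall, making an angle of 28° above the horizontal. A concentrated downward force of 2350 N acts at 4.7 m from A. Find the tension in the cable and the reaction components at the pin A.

T = 3055 N, A_x = 2698 N, A_y = 915.6 N

ΣM about A: T·sin28°·7.7 − 2350·4.7 = 0 → T = 11045/(7.7·0.469472) = 3055.38 ≈ 3055 N.
ΣF_x = 0: A_x − T·cos28° = 0 → A_x = 3055.38 × 0.882948 = 2698 N.
ΣF_y = 0: A_y + T·sin28° − 2350 = 0 → A_y = 2350 − 3055.38 × 0.469472 = 915.6 N.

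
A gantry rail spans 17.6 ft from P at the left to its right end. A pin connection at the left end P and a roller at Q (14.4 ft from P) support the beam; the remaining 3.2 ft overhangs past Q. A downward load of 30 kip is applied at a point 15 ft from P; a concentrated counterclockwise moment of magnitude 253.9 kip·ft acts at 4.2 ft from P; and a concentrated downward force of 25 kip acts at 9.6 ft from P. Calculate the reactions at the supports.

P_x = 0, P_y = 24.72 kip, Q_y = 30.28 kip

Moments about P: Q_y·14.4 − 30·15 + 253.9 − 25·9.6 = 0 → Q_y = 436.1/14.4 = 30.2847 ≈ 30.28 kip.
ΣF_y = 0: P_y + 30.2847 − 30 − 25 = 0 → P_y = 24.72 kip.
ΣF_x = 0: no horizontal applied forces, so P_x = 0.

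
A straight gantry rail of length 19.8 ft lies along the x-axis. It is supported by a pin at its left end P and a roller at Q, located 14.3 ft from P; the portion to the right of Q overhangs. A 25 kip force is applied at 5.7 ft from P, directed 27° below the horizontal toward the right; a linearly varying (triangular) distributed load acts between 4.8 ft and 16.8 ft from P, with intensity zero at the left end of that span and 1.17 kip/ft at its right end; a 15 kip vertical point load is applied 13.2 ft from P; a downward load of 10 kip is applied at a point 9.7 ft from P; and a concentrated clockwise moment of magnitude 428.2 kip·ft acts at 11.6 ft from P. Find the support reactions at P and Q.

Resultant of the triangular load: ½ × 1.17 × 12 = 7.02 kip, acting at 12.8 ft from P (one-third of the span from the peak).
ΣM about P: Q_y·14.3 − 25·sin27°·5.7 − (½·1.17·12)·12.8 − 15·13.2 − 10·9.7 − 428.2 = 0 → Q_y = 877.75/14.3 = 61.3811 ≈ 61.38 kip.
ΣF_y = 0: P_y + 61.3811 − 25·sin27° − ½·1.17·12 − 15 − 10 = 0 → P_y = -18.01 kip.
ΣF_x = 0: P_x + 25·cos27° = 0 → P_x = -22.28 kip.

P_x = -22.28 kip, P_y = -18.01 kip, Q_y = 61.38 kip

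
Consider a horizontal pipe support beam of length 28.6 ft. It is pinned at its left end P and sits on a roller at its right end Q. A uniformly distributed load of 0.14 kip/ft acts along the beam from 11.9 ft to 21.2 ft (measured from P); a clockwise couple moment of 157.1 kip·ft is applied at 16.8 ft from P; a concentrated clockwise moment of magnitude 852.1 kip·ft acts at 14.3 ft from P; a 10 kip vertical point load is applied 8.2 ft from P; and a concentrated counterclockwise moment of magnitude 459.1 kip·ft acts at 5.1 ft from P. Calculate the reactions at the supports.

P_x = 0, P_y = -11.55 kip, Q_y = 22.85 kip

Resultant of the distributed load: 0.14 × 9.3 = 1.302 kip at 16.55 ft from P.
ΣM about P: Q_y·28.6 − (0.14·9.3)·16.55 − 157.1 − 852.1 − 10·8.2 + 459.1 = 0 → Q_y = 653.6481/28.6 = 22.8548 ≈ 22.85 kip.
ΣF_y = 0: P_y + 22.8548 − 0.14·9.3 − 10 = 0 → P_y = -11.55 kip.
ΣF_x = 0: no horizontal applied forces, so P_x = 0.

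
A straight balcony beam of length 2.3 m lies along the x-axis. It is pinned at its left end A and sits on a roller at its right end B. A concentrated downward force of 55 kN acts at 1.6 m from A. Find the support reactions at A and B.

Taking moments about A: B_y·2.3 − 55·1.6 = 0 → B_y = 88/2.3 = 38.2609 ≈ 38.26 kN.
ΣF_y = 0: A_y + 38.2609 − 55 = 0 → A_y = 16.74 kN.
ΣF_x = 0: no horizontal applied forces, so A_x = 0.

A_x = 0, A_y = 16.74 kN, B_y = 38.26 kN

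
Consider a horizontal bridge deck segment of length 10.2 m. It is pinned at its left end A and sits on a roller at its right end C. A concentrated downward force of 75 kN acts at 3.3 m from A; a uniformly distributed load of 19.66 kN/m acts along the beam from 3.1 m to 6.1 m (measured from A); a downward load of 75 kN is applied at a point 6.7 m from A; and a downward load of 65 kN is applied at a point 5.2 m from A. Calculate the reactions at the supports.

A_x = 0, A_y = 140.7 kN, C_y = 133.3 kN

Resultant of the distributed load: 19.66 × 3 = 58.98 kN at 4.6 m from A.
ΣM about A: C_y·10.2 − 75·3.3 − (19.66·3)·4.6 − 75·6.7 − 65·5.2 = 0 → C_y = 1359.308/10.2 = 133.265 ≈ 133.3 kN.
ΣF_y = 0: A_y + 133.265 − 75 − 19.66·3 − 75 − 65 = 0 → A_y = 140.7 kN.
ΣF_x = 0: no horizontal applied forces, so A_x = 0.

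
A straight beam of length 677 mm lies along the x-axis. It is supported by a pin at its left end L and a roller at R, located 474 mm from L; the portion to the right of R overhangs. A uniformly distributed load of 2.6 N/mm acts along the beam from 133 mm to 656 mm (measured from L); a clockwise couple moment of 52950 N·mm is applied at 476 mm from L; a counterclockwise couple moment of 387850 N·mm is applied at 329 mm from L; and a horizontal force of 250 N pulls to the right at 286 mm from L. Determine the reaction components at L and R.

L_x = -250.0 N, L_y = 934.6 N, R_y = 425.2 N

Resultant of the distributed load: 2.6 × 523 = 1359.8 N at 394.5 mm from L.
Taking moments about L: R_y·474 − (2.6·523)·394.5 − 52950 + 387850 = 0 → R_y = 201541.1/474 = 425.192 ≈ 425.2 N.
ΣF_y = 0: L_y + 425.192 − 2.6·523 = 0 → L_y = 934.6 N.
ΣF_x = 0: L_x + 250 = 0 → L_x = -250.0 N.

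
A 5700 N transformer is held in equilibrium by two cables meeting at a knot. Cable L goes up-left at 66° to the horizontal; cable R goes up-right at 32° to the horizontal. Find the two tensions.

T_L = 4881 N, T_R = 2341 N

ΣF_x = 0: −T_L·cos66° + T_R·cos32° = 0 → T_R = 0.479615·T_L.
ΣF_y = 0: T_L·sin66° + T_R·sin32° = 5700.
Substitute: T_L·(0.913545 + 0.479615·0.529919) = 5700 → T_L = 4881.38 ≈ 4881 N.
Then T_R = 0.479615 × 4881.38 = 2341 N.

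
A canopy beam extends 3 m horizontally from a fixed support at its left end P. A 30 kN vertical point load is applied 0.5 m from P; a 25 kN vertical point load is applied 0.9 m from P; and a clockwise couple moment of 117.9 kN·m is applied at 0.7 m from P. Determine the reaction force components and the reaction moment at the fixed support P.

P_x = 0, P_y = 55.00 kN, M_P = 155.4 kN·m

ΣF_x = 0: P_x = 0.
ΣF_y = 0: P_y − 30 − 25 = 0 → P_y = 55.00 kN.
ΣM about P: M_P − 30·0.5 − 25·0.9 − 117.9 = 0 → M_P = 155.4 kN·m.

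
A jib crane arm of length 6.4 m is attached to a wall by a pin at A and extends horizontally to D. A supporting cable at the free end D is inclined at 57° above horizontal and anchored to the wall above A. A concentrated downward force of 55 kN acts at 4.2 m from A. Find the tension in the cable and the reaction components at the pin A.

T = 43.04 kN, A_x = 23.44 kN, A_y = 18.91 kN

ΣM about A: T·sin57°·6.4 − 55·4.2 = 0 → T = 231/(6.4·0.838671) = 43.0368 ≈ 43.04 kN.
ΣF_x = 0: A_x − T·cos57° = 0 → A_x = 43.0368 × 0.544639 = 23.44 kN.
ΣF_y = 0: A_y + T·sin57° − 55 = 0 → A_y = 55 − 43.0368 × 0.838671 = 18.91 kN.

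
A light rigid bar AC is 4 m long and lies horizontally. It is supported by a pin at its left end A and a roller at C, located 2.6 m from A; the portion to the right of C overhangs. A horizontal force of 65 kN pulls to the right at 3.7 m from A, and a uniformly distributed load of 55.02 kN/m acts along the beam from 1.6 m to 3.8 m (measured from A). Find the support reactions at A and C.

A_x = -65.00 kN, A_y = -4.656 kN, C_y = 125.7 kN

Resultant of the distributed load: 55.02 × 2.2 = 121.044 kN at 2.7 m from A.
ΣM about A: C_y·2.6 − (55.02·2.2)·2.7 = 0 → C_y = 326.8188/2.6 = 125.7 kN.
ΣF_y = 0: A_y + 125.7 − 55.02·2.2 = 0 → A_y = -4.656 kN.
ΣF_x = 0: A_x + 65 = 0 → A_x = -65.00 kN.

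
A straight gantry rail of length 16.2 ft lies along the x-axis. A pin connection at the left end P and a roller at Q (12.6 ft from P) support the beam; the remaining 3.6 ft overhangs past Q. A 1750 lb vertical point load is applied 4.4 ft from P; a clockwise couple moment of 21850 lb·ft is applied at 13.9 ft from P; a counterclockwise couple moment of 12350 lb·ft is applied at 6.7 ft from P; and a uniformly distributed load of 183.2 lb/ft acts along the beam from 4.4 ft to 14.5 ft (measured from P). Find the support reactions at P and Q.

P_x = 0, P_y = 847.5 lb, Q_y = 2753 lb

Resultant of the distributed load: 183.2 × 10.1 = 1850.32 lb at 9.45 ft from P.
Moments about P: Q_y·12.6 − 1750·4.4 − 21850 + 12350 − (183.2·10.1)·9.45 = 0 → Q_y = 34685.524/12.6 = 2752.82 ≈ 2753 lb.
ΣF_y = 0: P_y + 2752.82 − 1750 − 183.2·10.1 = 0 → P_y = 847.5 lb.
ΣF_x = 0: no horizontal applied forces, so P_x = 0.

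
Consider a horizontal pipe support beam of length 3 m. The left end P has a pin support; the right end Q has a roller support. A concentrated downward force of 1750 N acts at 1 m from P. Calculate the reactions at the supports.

Taking moments about P: Q_y·3 − 1750·1 = 0 → Q_y = 1750/3 = 583.333 ≈ 583.3 N.
ΣF_y = 0: P_y + 583.333 − 1750 = 0 → P_y = 1167 N.
ΣF_x = 0: no horizontal applied forces, so P_x = 0.

P_x = 0, P_y = 1167 N, Q_y = 583.3 N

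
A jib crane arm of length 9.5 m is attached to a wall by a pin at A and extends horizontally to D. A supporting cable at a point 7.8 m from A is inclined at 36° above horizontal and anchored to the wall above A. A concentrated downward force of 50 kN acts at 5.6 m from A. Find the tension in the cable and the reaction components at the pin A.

T = 61.07 kN, A_x = 49.41 kN, A_y = 14.10 kN

ΣM about A: T·sin36°·7.8 − 50·5.6 = 0 → T = 280/(7.8·0.587785) = 61.0724 ≈ 61.07 kN.
ΣF_x = 0: A_x − T·cos36° = 0 → A_x = 61.0724 × 0.809017 = 49.41 kN.
ΣF_y = 0: A_y + T·sin36° − 50 = 0 → A_y = 50 − 61.0724 × 0.587785 = 14.10 kN.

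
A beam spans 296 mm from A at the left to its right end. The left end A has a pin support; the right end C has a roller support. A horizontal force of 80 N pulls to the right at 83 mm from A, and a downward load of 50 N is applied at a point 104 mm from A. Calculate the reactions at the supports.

A_x = -80.00 N, A_y = 32.43 N, C_y = 17.57 N

ΣM about A: C_y·296 − 50·104 = 0 → C_y = 5200/296 = 17.5676 ≈ 17.57 N.
ΣF_y = 0: A_y + 17.5676 − 50 = 0 → A_y = 32.43 N.
ΣF_x = 0: A_x + 80 = 0 → A_x = -80.00 N.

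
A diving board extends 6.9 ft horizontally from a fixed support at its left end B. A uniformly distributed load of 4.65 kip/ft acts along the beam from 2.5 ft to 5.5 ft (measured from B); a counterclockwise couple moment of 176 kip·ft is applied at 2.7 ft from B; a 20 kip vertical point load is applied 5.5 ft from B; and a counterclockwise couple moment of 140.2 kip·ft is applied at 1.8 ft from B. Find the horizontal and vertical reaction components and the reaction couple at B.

Resultant of the distributed load: 4.65 × 3 = 13.95 kip at 4 ft from B.
ΣF_x = 0: B_x = 0.
ΣF_y = 0: B_y − 4.65·3 − 20 = 0 → B_y = 33.95 kip.
ΣM about B: M_B − (4.65·3)·4 + 176 − 20·5.5 + 140.2 = 0 → M_B = -150.4 kip·ft.

B_x = 0, B_y = 33.95 kip, M_B = -150.4 kip·ft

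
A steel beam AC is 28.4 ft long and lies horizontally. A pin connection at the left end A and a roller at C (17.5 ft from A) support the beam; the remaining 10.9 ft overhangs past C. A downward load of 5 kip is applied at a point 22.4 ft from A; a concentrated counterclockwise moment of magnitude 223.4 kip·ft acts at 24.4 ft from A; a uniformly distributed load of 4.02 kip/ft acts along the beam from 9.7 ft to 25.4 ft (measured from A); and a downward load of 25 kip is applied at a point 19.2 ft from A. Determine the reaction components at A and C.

A_x = 0, A_y = 8.757 kip, C_y = 84.36 kip

Resultant of the distributed load: 4.02 × 15.7 = 63.114 kip at 17.55 ft from A.
ΣM about A: C_y·17.5 − 5·22.4 + 223.4 − (4.02·15.7)·17.55 − 25·19.2 = 0 → C_y = 1476.2507/17.5 = 84.3572 ≈ 84.36 kip.
ΣF_y = 0: A_y + 84.3572 − 5 − 4.02·15.7 − 25 = 0 → A_y = 8.757 kip.
ΣF_x = 0: no horizontal applied forces, so A_x = 0.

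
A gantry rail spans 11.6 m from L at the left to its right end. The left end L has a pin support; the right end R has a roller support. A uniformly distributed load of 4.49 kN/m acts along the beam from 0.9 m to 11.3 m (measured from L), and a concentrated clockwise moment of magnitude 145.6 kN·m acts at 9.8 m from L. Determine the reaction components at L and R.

Resultant of the distributed load: 4.49 × 10.4 = 46.696 kN at 6.1 m from L.
Moments about L: R_y·11.6 − (4.49·10.4)·6.1 − 145.6 = 0 → R_y = 430.4456/11.6 = 37.1074 ≈ 37.11 kN.
ΣF_y = 0: L_y + 37.1074 − 4.49·10.4 = 0 → L_y = 9.589 kN.
ΣF_x = 0: no horizontal applied forces, so L_x = 0.

L_x = 0, L_y = 9.589 kN, R_y = 37.11 kN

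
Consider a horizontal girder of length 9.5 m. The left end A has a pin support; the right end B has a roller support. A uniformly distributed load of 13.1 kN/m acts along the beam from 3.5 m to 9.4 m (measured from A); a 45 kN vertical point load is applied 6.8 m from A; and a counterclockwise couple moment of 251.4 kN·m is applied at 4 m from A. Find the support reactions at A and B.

Resultant of the distributed load: 13.1 × 5.9 = 77.29 kN at 6.45 m from A.
ΣM about A: B_y·9.5 − (13.1·5.9)·6.45 − 45·6.8 + 251.4 = 0 → B_y = 553.1205/9.5 = 58.2232 ≈ 58.22 kN.
ΣF_y = 0: A_y + 58.2232 − 13.1·5.9 − 45 = 0 → A_y = 64.07 kN.
ΣF_x = 0: no horizontal applied forces, so A_x = 0.

A_x = 0, A_y = 64.07 kN, B_y = 58.22 kN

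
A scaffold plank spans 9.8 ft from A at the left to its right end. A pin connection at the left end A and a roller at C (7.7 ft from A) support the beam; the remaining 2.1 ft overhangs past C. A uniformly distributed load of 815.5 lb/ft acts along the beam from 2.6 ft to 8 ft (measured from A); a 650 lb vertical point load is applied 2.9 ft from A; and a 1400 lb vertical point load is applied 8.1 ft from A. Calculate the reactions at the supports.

A_x = 0, A_y = 1705 lb, C_y = 4749 lb

Resultant of the distributed load: 815.5 × 5.4 = 4403.7 lb at 5.3 ft from A.
Taking moments about A: C_y·7.7 − (815.5·5.4)·5.3 − 650·2.9 − 1400·8.1 = 0 → C_y = 36564.61/7.7 = 4748.65 ≈ 4749 lb.
ΣF_y = 0: A_y + 4748.65 − 815.5·5.4 − 650 − 1400 = 0 → A_y = 1705 lb.
ΣF_x = 0: no horizontal applied forces, so A_x = 0.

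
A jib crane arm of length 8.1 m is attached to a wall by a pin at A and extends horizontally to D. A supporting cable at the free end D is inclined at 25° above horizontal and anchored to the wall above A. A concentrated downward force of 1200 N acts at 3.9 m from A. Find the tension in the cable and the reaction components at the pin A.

ΣM about A: T·sin25°·8.1 − 1200·3.9 = 0 → T = 4680/(8.1·0.422618) = 1367.14 ≈ 1367 N.
ΣF_x = 0: A_x − T·cos25° = 0 → A_x = 1367.14 × 0.906308 = 1239 N.
ΣF_y = 0: A_y + T·sin25° − 1200 = 0 → A_y = 1200 − 1367.14 × 0.422618 = 622.2 N.

T = 1367 N, A_x = 1239 N, A_y = 622.2 N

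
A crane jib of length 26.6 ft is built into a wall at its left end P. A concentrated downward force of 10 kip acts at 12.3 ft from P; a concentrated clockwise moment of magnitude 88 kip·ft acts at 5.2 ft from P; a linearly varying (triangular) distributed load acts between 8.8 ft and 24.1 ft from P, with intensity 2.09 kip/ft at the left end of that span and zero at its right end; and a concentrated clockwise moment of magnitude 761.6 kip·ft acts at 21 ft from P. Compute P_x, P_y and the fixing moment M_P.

Resultant of the triangular load: ½ × 2.09 × 15.3 = 15.9885 kip, acting at 13.9 ft from P (one-third of the span from the peak).
ΣF_x = 0: P_x = 0.
ΣF_y = 0: P_y − 10 − ½·2.09·15.3 = 0 → P_y = 25.99 kip.
ΣM about P: M_P − 10·12.3 − 88 − (½·2.09·15.3)·13.9 − 761.6 = 0 → M_P = 1195 kip·ft.

P_x = 0, P_y = 25.99 kip, M_P = 1195 kip·ft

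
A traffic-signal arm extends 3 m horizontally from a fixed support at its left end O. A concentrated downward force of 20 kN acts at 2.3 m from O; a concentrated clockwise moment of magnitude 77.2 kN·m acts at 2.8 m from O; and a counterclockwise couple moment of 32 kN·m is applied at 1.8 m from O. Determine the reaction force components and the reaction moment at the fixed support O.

O_x = 0, O_y = 20.00 kN, M_O = 91.20 kN·m

ΣF_x = 0: O_x = 0.
ΣF_y = 0: O_y − 20 = 0 → O_y = 20.00 kN.
ΣM about O: M_O − 20·2.3 − 77.2 + 32 = 0 → M_O = 91.20 kN·m.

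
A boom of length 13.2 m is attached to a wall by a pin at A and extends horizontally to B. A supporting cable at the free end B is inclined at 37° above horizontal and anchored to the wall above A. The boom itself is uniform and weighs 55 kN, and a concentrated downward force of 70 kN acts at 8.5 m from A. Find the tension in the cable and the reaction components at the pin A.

T = 120.6 kN, A_x = 96.31 kN, A_y = 52.42 kN

ΣM about A: T·sin37°·13.2 − 55·6.6 − 70·8.5 = 0 → T = 958/(13.2·0.601815) = 120.595 ≈ 120.6 kN.
ΣF_x = 0: A_x − T·cos37° = 0 → A_x = 120.595 × 0.798636 = 96.31 kN.
ΣF_y = 0: A_y + T·sin37° − 55 − 70 = 0 → A_y = 125 − 120.595 × 0.601815 = 52.42 kN.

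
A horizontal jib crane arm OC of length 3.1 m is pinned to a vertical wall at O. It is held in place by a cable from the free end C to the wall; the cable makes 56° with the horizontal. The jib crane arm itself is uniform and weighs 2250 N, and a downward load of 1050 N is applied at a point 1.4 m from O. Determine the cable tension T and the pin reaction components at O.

T = 1929 N, O_x = 1079 N, O_y = 1701 N

ΣM about O: T·sin56°·3.1 − 2250·1.55 − 1050·1.4 = 0 → T = 4957.5/(3.1·0.829038) = 1928.97 ≈ 1929 N.
ΣF_x = 0: O_x − T·cos56° = 0 → O_x = 1928.97 × 0.559193 = 1079 N.
ΣF_y = 0: O_y + T·sin56° − 2250 − 1050 = 0 → O_y = 3300 − 1928.97 × 0.829038 = 1701 N.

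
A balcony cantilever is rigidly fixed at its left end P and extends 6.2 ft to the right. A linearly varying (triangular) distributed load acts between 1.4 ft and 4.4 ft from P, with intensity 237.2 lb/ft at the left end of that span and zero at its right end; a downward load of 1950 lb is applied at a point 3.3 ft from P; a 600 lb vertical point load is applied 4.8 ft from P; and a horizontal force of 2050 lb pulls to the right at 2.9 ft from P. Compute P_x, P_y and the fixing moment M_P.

P_x = -2050 lb, P_y = 2906 lb, M_P = 10170 lb·ft

Resultant of the triangular load: ½ × 237.2 × 3 = 355.8 lb, acting at 2.4 ft from P (one-third of the span from the peak).
ΣF_x = 0: P_x + 2050 = 0 → P_x = -2050 lb.
ΣF_y = 0: P_y − ½·237.2·3 − 1950 − 600 = 0 → P_y = 2906 lb.
ΣM about P: M_P − (½·237.2·3)·2.4 − 1950·3.3 − 600·4.8 = 0 → M_P = 10170 lb·ft.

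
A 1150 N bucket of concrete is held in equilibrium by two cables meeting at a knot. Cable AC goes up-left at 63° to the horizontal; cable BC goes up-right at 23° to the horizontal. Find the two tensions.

ΣF_x = 0: −T_AC·cos63° + T_BC·cos23° = 0 → T_BC = 0.493197·T_AC.
ΣF_y = 0: T_AC·sin63° + T_BC·sin23° = 1150.
Substitute: T_AC·(0.891007 + 0.493197·0.390731) = 1150 → T_AC = 1061.17 ≈ 1061 N.
Then T_BC = 0.493197 × 1061.17 = 523.4 N.

T_AC = 1061 N, T_BC = 523.4 N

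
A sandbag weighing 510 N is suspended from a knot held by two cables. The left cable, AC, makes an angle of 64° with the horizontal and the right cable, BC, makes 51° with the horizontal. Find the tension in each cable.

T_AC = 354.1 N, T_BC = 246.7 N

ΣF_x = 0: −T_AC·cos64° + T_BC·cos51° = 0 → T_BC = 0.696579·T_AC.
ΣF_y = 0: T_AC·sin64° + T_BC·sin51° = 510.
Substitute: T_AC·(0.898794 + 0.696579·0.777146) = 510 → T_AC = 354.133 ≈ 354.1 N.
Then T_BC = 0.696579 × 354.133 = 246.7 N.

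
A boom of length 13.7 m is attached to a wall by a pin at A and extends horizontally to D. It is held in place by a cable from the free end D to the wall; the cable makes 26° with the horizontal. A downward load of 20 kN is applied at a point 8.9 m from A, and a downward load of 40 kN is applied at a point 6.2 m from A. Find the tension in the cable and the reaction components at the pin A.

ΣM about A: T·sin26°·13.7 − 20·8.9 − 40·6.2 = 0 → T = 426/(13.7·0.438371) = 70.9328 ≈ 70.93 kN.
ΣF_x = 0: A_x − T·cos26° = 0 → A_x = 70.9328 × 0.898794 = 63.75 kN.
ΣF_y = 0: A_y + T·sin26° − 20 − 40 = 0 → A_y = 60 − 70.9328 × 0.438371 = 28.91 kN.

T = 70.93 kN, A_x = 63.75 kN, A_y = 28.91 kN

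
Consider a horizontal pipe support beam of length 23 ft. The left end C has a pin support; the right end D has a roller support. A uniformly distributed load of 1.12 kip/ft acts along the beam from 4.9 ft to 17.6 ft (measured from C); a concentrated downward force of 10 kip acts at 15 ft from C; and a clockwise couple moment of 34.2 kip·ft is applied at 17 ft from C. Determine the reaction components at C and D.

C_x = 0, C_y = 9.258 kip, D_y = 14.97 kip

Resultant of the distributed load: 1.12 × 12.7 = 14.224 kip at 11.25 ft from C.
Moments about C: D_y·23 − (1.12·12.7)·11.25 − 10·15 − 34.2 = 0 → D_y = 344.22/23 = 14.9661 ≈ 14.97 kip.
ΣF_y = 0: C_y + 14.9661 − 1.12·12.7 − 10 = 0 → C_y = 9.258 kip.
ΣF_x = 0: no horizontal applied forces, so C_x = 0.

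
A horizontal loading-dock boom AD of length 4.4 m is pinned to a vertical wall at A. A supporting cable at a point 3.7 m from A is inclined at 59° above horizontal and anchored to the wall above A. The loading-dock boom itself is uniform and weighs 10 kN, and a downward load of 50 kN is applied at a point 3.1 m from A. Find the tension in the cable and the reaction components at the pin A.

T = 55.81 kN, A_x = 28.74 kN, A_y = 12.16 kN

ΣM about A: T·sin59°·3.7 − 10·2.2 − 50·3.1 = 0 → T = 177/(3.7·0.857167) = 55.8092 ≈ 55.81 kN.
ΣF_x = 0: A_x − T·cos59° = 0 → A_x = 55.8092 × 0.515038 = 28.74 kN.
ΣF_y = 0: A_y + T·sin59° − 10 − 50 = 0 → A_y = 60 − 55.8092 × 0.857167 = 12.16 kN.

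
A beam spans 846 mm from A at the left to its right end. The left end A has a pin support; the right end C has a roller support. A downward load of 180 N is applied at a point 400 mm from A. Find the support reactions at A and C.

A_x = 0, A_y = 94.89 N, C_y = 85.11 N

Moments about A: C_y·846 − 180·400 = 0 → C_y = 72000/846 = 85.1064 ≈ 85.11 N.
ΣF_y = 0: A_y + 85.1064 − 180 = 0 → A_y = 94.89 N.
ΣF_x = 0: no horizontal applied forces, so A_x = 0.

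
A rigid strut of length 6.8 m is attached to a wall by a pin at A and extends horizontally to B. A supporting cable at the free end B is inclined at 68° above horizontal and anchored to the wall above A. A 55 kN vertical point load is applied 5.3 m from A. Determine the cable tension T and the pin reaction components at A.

T = 46.23 kN, A_x = 17.32 kN, A_y = 12.13 kN

ΣM about A: T·sin68°·6.8 − 55·5.3 = 0 → T = 291.5/(6.8·0.927184) = 46.2342 ≈ 46.23 kN.
ΣF_x = 0: A_x − T·cos68° = 0 → A_x = 46.2342 × 0.374607 = 17.32 kN.
ΣF_y = 0: A_y + T·sin68° − 55 = 0 → A_y = 55 − 46.2342 × 0.927184 = 12.13 kN.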